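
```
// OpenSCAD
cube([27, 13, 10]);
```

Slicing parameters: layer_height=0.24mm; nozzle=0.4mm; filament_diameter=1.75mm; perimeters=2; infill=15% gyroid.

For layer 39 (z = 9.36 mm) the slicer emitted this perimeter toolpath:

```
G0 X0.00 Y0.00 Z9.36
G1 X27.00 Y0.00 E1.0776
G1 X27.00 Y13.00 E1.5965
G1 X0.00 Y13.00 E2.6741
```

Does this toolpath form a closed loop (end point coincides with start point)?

Start point (G0): (0.00, 0.00). End point (last G1): the path does not return to the start — open.

no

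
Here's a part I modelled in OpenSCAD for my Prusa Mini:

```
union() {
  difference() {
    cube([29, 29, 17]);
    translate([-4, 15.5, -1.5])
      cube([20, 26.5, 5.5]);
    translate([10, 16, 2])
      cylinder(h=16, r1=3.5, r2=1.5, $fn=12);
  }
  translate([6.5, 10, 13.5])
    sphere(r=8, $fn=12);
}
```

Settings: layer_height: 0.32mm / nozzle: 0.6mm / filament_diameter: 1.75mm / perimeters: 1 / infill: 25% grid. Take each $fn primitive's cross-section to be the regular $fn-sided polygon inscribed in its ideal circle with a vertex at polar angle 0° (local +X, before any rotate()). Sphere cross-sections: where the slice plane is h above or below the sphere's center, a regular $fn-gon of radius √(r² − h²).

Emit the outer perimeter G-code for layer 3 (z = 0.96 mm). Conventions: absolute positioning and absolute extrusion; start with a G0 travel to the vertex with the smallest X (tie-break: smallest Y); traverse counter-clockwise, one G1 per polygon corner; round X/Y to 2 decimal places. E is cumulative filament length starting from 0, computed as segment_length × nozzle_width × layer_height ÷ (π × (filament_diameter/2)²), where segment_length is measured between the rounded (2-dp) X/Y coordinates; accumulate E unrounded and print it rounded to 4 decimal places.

G0 X0.00 Y0.00 Z0.96
G1 X29.00 Y0.00 E2.3149
G1 X29.00 Y29.00 E4.6298
G1 X16.00 Y29.00 E5.6675
G1 X16.00 Y15.50 E6.7452
G1 X0.00 Y15.50 E8.0223
G1 X0.00 Y0.00 E9.2596

At z = 0.96 mm: the 29×29 cube contributes its full rectangle; the 20×26.5 cube at (-4, 15.5) contributes its full rectangle; the cone at (10, 16) is absent (z outside [2, 18]); After the difference (first − rest): starting from the 29×29 cube, the 20×26.5 cube at (-4, 15.5) partially overlaps it — only the 216.00 mm² overlap (of its 530.00 mm²) is removed, clipping the outline — 1 connected region; the sphere at (6.5, 10) does not reach this height (|z−center|=12.540 > r=8); Taking the union: only the result so far is present, so the union is just that shape — 1 connected region. The outline is a single polygon with 6 vertices. Extrusion per mm of travel: 0.6 × 0.32 / (π × 0.875²) = 0.079824. Accumulating E over each segment gives final E = 9.2596.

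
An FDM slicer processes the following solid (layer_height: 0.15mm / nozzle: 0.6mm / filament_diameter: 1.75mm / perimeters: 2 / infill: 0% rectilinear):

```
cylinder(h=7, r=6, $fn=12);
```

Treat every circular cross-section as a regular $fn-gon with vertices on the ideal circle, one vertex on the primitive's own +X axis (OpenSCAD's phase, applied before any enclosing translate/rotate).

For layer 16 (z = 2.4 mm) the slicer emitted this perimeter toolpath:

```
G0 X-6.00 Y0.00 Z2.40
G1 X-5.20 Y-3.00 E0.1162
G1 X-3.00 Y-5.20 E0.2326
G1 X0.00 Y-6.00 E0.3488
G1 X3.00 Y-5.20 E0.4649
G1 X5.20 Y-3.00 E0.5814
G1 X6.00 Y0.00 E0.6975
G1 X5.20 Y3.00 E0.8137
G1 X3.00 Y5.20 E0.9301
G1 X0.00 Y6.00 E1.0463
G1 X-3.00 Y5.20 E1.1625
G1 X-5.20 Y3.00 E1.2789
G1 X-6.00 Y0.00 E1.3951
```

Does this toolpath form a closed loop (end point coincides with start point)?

Start point (G0): (-6.00, 0.00). End point (last G1): the path returns to the start — closed.

yes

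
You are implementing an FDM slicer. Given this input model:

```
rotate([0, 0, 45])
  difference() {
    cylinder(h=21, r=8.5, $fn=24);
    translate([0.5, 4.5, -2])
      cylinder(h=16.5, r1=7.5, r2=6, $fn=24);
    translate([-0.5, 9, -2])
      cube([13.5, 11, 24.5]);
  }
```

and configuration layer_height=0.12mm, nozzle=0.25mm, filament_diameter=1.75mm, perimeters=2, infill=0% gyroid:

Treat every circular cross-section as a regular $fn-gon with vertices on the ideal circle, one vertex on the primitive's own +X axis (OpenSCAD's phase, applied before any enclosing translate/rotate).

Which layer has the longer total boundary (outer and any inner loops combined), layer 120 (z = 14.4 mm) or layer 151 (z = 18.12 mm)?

layer 120 (z = 14.4 mm)

Layer 120 (z = 14.4): the r=8.5 cylinder gives a regular 24-gon of circumradius 8.5 (constant along its height) (perimeter = 2·24·8.500·sin(180°/24) = 53.25 mm); the cone at (0.5, 4.5) contributes a regular 24-gon of circumradius 6.009 (interpolated between r1=7.5 and r2=6 at t=0.994) (perimeter = 2·24·6.009·sin(180°/24) = 37.65 mm); the cube at (-0.5, 9) (footprint 13.5×11) is included at this height (perimeter 49.00 mm); Taking the first minus the rest: starting from the r=8.5 cylinder, the cone at (0.5, 4.5) partially overlaps it — only the 93.56 mm² overlap (of its 112.15 mm²) is removed, clipping the outline; the 13.5×11 cube at (-0.5, 9) misses the remaining region (no effect) — boundary = 62.85 mm; (rotated 45° about Z; rotation is an isometry so areas/perimeters/island counts are preserved). So its perimeter = 62.85 mm. Layer 151 (z = 18.12): the r=8.5 cylinder gives a regular 24-gon of circumradius 8.5 (constant along its height) (perimeter = 2·24·8.500·sin(180°/24) = 53.25 mm); the cone at (0.5, 4.5) is absent (z outside [-2, 14.5]); the cube at (-0.5, 9) is present — its section is the full 13.5×11 rectangle (perimeter 49.00 mm); After the difference (first − rest): starting from the r=8.5 cylinder, the 13.5×11 cube at (-0.5, 9) misses the remaining region (no effect) — boundary = 53.25 mm; (rotated 45° about Z; rotation is an isometry so areas/perimeters/island counts are preserved). So its perimeter = 53.25 mm. Layer 120 is larger (62.85 vs 53.25 mm).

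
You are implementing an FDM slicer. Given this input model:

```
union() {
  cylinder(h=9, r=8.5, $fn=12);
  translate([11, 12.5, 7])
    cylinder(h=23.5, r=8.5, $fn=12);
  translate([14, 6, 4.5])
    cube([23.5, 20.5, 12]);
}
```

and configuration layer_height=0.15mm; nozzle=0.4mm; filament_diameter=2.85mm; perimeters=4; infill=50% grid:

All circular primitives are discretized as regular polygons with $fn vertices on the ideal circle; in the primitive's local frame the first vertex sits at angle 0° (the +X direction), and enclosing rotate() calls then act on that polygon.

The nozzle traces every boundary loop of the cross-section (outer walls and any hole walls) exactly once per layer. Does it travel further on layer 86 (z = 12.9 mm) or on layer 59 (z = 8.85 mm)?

Layer 86 (z = 12.9): the cylinder is not intersected at this z (z outside [0, 9]); the r=8.5 cylinder at (11, 12.5) gives a regular 12-gon of circumradius 8.5 (constant along its height) (perimeter = 2·12·8.500·sin(180°/12) = 52.80 mm); the 23.5×20.5 cube at (14, 6) contributes its full rectangle (perimeter 88.00 mm); Combining (union): the regions partially overlap (shared area 58.13 mm²), so the edge portions inside another operand are dropped and the merged outline is re-measured after clipping — boundary = 106.82 mm. So its perimeter = 106.82 mm. Layer 59 (z = 8.85): the r=8.5 cylinder gives a regular 12-gon of circumradius 8.5 (constant along its height) (perimeter = 2·12·8.500·sin(180°/12) = 52.80 mm); the r=8.5 cylinder at (11, 12.5) contributes a regular 12-gon of circumradius 8.5 (perimeter = 2·12·8.500·sin(180°/12) = 52.80 mm); the 23.5×20.5 cube at (14, 6) contributes its full rectangle (perimeter 88.00 mm); Merging all regions: the regions partially overlap (shared area 58.13 mm²), so the edge portions inside another operand are dropped and the merged outline is re-measured after clipping — boundary = 159.61 mm. So its perimeter = 159.61 mm. Layer 59 is larger (159.61 vs 106.82 mm).

layer 59 (z = 8.85 mm)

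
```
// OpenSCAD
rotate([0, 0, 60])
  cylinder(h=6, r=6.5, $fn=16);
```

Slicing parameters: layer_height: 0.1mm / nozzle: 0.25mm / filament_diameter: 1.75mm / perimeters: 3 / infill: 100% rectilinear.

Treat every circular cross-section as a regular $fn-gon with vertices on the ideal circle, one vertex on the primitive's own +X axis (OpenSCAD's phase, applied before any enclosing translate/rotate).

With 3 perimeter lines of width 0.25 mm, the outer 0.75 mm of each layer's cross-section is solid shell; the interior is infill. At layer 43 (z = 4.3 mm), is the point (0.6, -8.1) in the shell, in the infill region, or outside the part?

outside

At z = 4.3 mm: the r=6.5 cylinder contributes a regular 16-gon of circumradius 6.5; (whole slice rotated 60° about Z — lengths, areas and connectivity unchanged). Overall, the cross-section is a single solid region. Undo the 60° rotation: the query point maps to (-6.715, -4.570) in the un-rotated model frame. The nearest boundary edge runs (-6.01, -2.49)→(-4.60, -4.60); distance from the point to it = 1.75 mm. The point is not inside any of the regions above, so it lies outside the cross-section (1.75 mm from the nearest boundary).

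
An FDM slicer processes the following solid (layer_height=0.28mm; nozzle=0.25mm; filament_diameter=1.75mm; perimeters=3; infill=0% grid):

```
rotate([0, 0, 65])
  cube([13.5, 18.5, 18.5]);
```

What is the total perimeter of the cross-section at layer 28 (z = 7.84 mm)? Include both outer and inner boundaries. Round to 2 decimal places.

At z = 7.84 mm: the 13.5×18.5 cube contributes its full rectangle (perimeter 64.00 mm); (rotated 65° about Z; rotation is an isometry so areas/perimeters/island counts are preserved). Overall, the cross-section is a single solid region. Total boundary length (outer) = 64.00 mm.

64.00 mm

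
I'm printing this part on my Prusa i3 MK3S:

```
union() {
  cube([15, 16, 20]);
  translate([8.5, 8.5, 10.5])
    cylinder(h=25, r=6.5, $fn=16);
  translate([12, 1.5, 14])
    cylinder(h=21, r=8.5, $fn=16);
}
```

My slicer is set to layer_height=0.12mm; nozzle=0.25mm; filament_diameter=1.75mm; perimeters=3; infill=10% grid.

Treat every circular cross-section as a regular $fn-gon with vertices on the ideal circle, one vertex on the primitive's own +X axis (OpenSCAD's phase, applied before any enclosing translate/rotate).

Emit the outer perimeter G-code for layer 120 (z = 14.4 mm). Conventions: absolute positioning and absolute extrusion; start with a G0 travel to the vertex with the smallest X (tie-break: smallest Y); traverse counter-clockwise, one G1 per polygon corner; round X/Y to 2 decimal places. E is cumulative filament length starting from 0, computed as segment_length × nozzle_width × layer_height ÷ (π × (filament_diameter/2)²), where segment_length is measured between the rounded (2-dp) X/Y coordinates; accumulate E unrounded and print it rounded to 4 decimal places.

At z = 14.4 mm: the cube is present — its section is the full 15×16 rectangle; the r=6.5 cylinder at (8.5, 8.5) gives a regular 16-gon of circumradius 6.5 (constant along its height); the cylinder at (12, 1.5): section is a regular 16-gon, circumradius r=8.5; Combining (union): the regions partially overlap (shared area 226.28 mm²), so overlapping operands fuse into one piece — 1 connected region. The outline is a single polygon with 16 vertices. Extrusion per mm of travel: 0.25 × 0.12 / (π × 0.875²) = 0.012473. Accumulating E over each segment gives final E = 0.9554.

G0 X0.00 Y0.00 Z14.40
G1 X3.80 Y0.00 E0.0474
G1 X4.15 Y-1.75 E0.0697
G1 X5.99 Y-4.51 E0.1110
G1 X8.75 Y-6.35 E0.1524
G1 X12.00 Y-7.00 E0.1937
G1 X15.25 Y-6.35 E0.2351
G1 X18.01 Y-4.51 E0.2765
G1 X19.85 Y-1.75 E0.3178
G1 X20.50 Y1.50 E0.3592
G1 X19.85 Y4.75 E0.4005
G1 X18.01 Y7.51 E0.4419
G1 X15.25 Y9.35 E0.4832
G1 X15.00 Y9.40 E0.4864
G1 X15.00 Y16.00 E0.5687
G1 X0.00 Y16.00 E0.7558
G1 X0.00 Y0.00 E0.9554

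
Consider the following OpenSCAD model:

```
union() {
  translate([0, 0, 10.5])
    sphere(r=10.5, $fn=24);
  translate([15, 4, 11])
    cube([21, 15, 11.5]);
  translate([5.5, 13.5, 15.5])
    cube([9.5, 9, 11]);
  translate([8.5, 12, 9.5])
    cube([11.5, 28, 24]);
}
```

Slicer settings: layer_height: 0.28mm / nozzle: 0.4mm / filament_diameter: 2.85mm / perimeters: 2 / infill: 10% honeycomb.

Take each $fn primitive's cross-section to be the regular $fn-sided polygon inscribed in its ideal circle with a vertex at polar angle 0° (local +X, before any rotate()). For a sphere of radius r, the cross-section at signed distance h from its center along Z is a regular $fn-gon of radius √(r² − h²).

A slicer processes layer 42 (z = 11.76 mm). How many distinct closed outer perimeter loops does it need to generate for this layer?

At z = 11.76 mm: the r=10.5 sphere slices to a regular 24-gon of circumradius 10.424 (√(r²−h²) with h=1.26 from center); the cube at (15, 4) is present — its section is the full 21×15 rectangle; the cube at (5.5, 13.5) is absent (z outside [15.5, 26.5]); the cube at (8.5, 12) is present — its section is the full 11.5×28 rectangle; Merging all regions: the regions partially overlap (shared area 35.00 mm²), so overlapping operands fuse into one piece — 2 connected regions. The result has 2 disconnected regions.

2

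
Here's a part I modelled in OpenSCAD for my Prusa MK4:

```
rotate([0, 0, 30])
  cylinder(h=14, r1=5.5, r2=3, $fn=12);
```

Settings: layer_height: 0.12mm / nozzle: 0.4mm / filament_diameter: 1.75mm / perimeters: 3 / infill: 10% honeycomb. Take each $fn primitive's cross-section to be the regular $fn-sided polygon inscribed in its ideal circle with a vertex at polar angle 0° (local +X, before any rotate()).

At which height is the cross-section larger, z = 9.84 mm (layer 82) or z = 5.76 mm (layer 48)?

Layer 82 (z = 9.84): the cone contributes a regular 12-gon of circumradius 3.743 (interpolated between r1=5.5 and r2=3 at t=0.703) (area = (12/2)·3.743²·sin(360°/12) = 42.03 mm²); (rotated 30° about Z; rotation is an isometry so areas/perimeters/island counts are preserved). So its area = 42.03 mm². Layer 48 (z = 5.76): the cone (r1=5.5→r2=3) has section circumradius 4.471 here — a regular 12-gon (area = (12/2)·4.471²·sin(360°/12) = 59.98 mm²); (rotated 30° about Z; rotation is an isometry so areas/perimeters/island counts are preserved). So its area = 59.98 mm². Layer 48 is larger (59.98 vs 42.03 mm²).

layer 48 (z = 5.76 mm)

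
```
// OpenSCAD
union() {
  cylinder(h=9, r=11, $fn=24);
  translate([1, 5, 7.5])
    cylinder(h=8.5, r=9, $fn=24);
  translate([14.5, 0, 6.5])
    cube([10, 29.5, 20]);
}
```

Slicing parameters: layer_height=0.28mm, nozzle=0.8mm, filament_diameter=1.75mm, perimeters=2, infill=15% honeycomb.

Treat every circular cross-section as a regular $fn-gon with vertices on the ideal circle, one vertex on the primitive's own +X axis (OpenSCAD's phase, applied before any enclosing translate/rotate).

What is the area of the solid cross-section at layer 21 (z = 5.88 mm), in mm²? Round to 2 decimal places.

At z = 5.88 mm: the r=11 cylinder contributes a regular 24-gon of circumradius 11 (area = (24/2)·11.000²·sin(360°/24) = 375.81 mm²); the cylinder at (1, 5) does not reach this height (z outside [7.5, 16]); the cube at (14.5, 0) does not reach this height (z outside [6.5, 26.5]); Merging all regions: only the r=11 cylinder is present, so the union is just that shape — area = 375.81 mm². Overall, the cross-section is a single solid region. Net area = 375.81 mm².

375.81 mm²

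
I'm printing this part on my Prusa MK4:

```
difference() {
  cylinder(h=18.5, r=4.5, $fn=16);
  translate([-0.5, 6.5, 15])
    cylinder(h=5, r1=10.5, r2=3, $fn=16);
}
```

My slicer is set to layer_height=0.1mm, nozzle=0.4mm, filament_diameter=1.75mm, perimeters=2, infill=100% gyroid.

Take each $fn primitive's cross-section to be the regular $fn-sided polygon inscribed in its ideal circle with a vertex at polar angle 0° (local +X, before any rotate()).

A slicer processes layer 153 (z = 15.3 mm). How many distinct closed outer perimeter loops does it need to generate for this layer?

At z = 15.3 mm: the r=4.5 cylinder gives a regular 16-gon of circumradius 4.5 (constant along its height); the cone at (-0.5, 6.5) (r1=10.5→r2=3) has section circumradius 10.050 here — a regular 16-gon; Taking the first minus the rest: starting from the r=4.5 cylinder, the cone at (-0.5, 6.5) partially overlaps it — only the 56.83 mm² overlap (of its 309.22 mm²) is removed, clipping the outline — 1 connected region. The result has 1 disconnected region.

1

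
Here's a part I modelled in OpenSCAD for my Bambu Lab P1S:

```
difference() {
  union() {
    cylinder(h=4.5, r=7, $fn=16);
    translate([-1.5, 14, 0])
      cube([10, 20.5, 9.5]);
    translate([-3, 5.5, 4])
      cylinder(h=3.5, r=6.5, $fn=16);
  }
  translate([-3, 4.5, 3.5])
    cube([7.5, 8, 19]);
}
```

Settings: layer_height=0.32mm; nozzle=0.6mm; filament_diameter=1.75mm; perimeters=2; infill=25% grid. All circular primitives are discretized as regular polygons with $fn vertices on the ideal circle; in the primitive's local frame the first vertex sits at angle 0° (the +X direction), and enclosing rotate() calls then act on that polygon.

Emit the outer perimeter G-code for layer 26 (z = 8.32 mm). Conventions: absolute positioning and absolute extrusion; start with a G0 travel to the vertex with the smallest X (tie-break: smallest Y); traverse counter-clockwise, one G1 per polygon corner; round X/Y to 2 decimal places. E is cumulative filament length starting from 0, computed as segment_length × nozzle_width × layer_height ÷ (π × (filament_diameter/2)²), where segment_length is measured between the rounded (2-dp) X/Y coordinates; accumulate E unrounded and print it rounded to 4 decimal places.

At z = 8.32 mm: the cylinder does not reach this height (z outside [0, 4.5]); the cube at (-1.5, 14) (footprint 10×20.5) is included at this height; the cylinder at (-3, 5.5) is absent (z outside [4, 7.5]); Merging all regions: only the 10×20.5 cube at (-1.5, 14) is present, so the union is just that shape — 1 connected region; the cube at (-3, 4.5) (footprint 7.5×8) is included at this height; After the difference (first − rest): starting from the result so far, the 7.5×8 cube at (-3, 4.5) misses the remaining region (no effect) — 1 connected region. The outline is a single polygon with 4 vertices. Extrusion per mm of travel: 0.6 × 0.32 / (π × 0.875²) = 0.079824. Accumulating E over each segment gives final E = 4.8693.

G0 X-1.50 Y14.00 Z8.32
G1 X8.50 Y14.00 E0.7982
G1 X8.50 Y34.50 E2.4346
G1 X-1.50 Y34.50 E3.2329
G1 X-1.50 Y14.00 E4.8693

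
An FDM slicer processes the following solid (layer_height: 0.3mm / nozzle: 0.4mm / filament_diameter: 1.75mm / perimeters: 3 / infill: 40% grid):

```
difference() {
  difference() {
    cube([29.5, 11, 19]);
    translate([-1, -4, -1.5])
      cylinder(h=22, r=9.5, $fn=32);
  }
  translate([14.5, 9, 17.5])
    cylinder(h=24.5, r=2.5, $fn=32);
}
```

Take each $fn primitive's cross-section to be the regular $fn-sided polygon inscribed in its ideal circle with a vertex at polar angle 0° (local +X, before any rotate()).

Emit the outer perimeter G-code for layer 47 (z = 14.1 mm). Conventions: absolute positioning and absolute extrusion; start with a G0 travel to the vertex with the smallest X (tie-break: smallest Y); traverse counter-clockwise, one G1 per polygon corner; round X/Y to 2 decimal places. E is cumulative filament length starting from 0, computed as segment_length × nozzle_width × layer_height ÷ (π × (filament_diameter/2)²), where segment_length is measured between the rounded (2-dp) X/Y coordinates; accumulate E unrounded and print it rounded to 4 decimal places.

At z = 14.1 mm: the cube is present — its section is the full 29.5×11 rectangle; the r=9.5 cylinder at (-1, -4) gives a regular 32-gon of circumradius 9.5 (constant along its height); After the difference (first − rest): starting from the 29.5×11 cube, the r=9.5 cylinder at (-1, -4) partially overlaps it — only the 28.25 mm² overlap (of its 281.71 mm²) is removed, clipping the outline — 1 connected region; the cylinder at (14.5, 9) does not reach this height (z outside [17.5, 42]); Subtracting the remaining from the first: none of the subtracted shapes is present at this height, so the result so far is unchanged — 1 connected region. The outline is a single polygon with 10 vertices. Extrusion per mm of travel: 0.4 × 0.3 / (π × 0.875²) = 0.049890. Accumulating E over each segment gives final E = 3.8803.

G0 X0.00 Y5.40 Z14.10
G1 X0.85 Y5.32 E0.0426
G1 X2.64 Y4.78 E0.1359
G1 X4.28 Y3.90 E0.2287
G1 X5.72 Y2.72 E0.3216
G1 X6.90 Y1.28 E0.4145
G1 X7.58 Y0.00 E0.4868
G1 X29.50 Y0.00 E1.5804
G1 X29.50 Y11.00 E2.1292
G1 X0.00 Y11.00 E3.6009
G1 X0.00 Y5.40 E3.8803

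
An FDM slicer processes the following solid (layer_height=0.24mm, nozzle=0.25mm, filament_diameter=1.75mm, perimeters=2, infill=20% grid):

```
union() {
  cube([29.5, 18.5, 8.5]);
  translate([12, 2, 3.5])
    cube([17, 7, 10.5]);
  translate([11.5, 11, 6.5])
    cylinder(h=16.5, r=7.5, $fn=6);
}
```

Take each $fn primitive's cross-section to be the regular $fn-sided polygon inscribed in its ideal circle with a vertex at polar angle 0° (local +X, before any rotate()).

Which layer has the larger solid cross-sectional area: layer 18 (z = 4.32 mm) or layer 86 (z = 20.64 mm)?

layer 18 (z = 4.32 mm)

Layer 18 (z = 4.32): the cube (footprint 29.5×18.5) is included at this height (area 545.75 mm²); the cube at (12, 2) (footprint 17×7) is included at this height (area 119.00 mm²); the cylinder at (11.5, 11) is absent (z outside [6.5, 23]); Merging all regions: the 17×7 cube at (12, 2) lies entirely inside the 29.5×18.5 cube, so the union is just the 29.5×18.5 cube — area = 545.75 mm². So its area = 545.75 mm². Layer 86 (z = 20.64): the cube does not reach this height (z outside [0, 8.5]); the cube at (12, 2) is not intersected at this z (z outside [3.5, 14]); the r=7.5 cylinder at (11.5, 11) gives a regular 6-gon of circumradius 7.5 (constant along its height) (area = (6/2)·7.500²·sin(360°/6) = 146.14 mm²); Taking the union: only the r=7.5 cylinder at (11.5, 11) is present, so the union is just that shape — area = 146.14 mm². So its area = 146.14 mm². Layer 18 is larger (545.75 vs 146.14 mm²).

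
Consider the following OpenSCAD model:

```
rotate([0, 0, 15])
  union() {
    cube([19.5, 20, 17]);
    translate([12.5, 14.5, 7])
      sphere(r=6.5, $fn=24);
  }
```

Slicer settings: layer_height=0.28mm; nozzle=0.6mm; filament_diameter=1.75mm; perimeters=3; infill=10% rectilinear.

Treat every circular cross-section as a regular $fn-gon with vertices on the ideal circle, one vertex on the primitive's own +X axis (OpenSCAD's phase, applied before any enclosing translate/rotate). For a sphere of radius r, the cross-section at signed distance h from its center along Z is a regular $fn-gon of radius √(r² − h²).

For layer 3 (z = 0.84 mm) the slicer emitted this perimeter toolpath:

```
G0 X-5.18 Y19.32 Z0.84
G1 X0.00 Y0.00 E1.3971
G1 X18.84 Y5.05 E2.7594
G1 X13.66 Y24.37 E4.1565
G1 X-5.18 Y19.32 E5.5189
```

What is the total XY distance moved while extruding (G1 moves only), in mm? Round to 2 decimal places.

79.01 mm

Sum the Euclidean lengths of each G1 segment: total = 79.01 mm.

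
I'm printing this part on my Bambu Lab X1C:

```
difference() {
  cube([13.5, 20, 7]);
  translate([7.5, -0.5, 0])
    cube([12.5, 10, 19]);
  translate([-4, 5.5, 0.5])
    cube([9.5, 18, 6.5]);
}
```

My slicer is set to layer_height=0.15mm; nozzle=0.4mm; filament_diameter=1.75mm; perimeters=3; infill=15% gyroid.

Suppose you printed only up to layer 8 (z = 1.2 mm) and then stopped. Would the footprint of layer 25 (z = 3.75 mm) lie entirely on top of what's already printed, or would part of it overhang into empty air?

entirely on top

Compare the two slices. At z = 1.2: the cube (footprint 13.5×20) is included at this height (area 270.00 mm²); the cube at (7.5, -0.5) is present — its section is the full 12.5×10 rectangle (area 125.00 mm²); the cube at (-4, 5.5) is present — its section is the full 9.5×18 rectangle (area 171.00 mm²); After the difference (first − rest): starting from the 13.5×20 cube (270.00 mm²), the 12.5×10 cube at (7.5, -0.5) partially overlaps it — only the 57.00 mm² overlap (of its 125.00 mm²) is removed, clipping the outline; the 9.5×18 cube at (-4, 5.5) partially overlaps it — only the 79.75 mm² overlap (of its 171.00 mm²) is removed, clipping the outline — area = 133.25 mm². At z = 3.75: the 13.5×20 cube contributes its full rectangle (area 270.00 mm²); the cube at (7.5, -0.5) is present — its section is the full 12.5×10 rectangle (area 125.00 mm²); the cube at (-4, 5.5) (footprint 9.5×18) is included at this height (area 171.00 mm²); Taking the first minus the rest: starting from the 13.5×20 cube (270.00 mm²), the 12.5×10 cube at (7.5, -0.5) partially overlaps it — only the 57.00 mm² overlap (of its 125.00 mm²) is removed, clipping the outline; the 9.5×18 cube at (-4, 5.5) partially overlaps it — only the 79.75 mm² overlap (of its 171.00 mm²) is removed, clipping the outline — area = 133.25 mm². Checking containment: the cross-section at z = 3.75 is a subset of the cross-section at z = 1.2.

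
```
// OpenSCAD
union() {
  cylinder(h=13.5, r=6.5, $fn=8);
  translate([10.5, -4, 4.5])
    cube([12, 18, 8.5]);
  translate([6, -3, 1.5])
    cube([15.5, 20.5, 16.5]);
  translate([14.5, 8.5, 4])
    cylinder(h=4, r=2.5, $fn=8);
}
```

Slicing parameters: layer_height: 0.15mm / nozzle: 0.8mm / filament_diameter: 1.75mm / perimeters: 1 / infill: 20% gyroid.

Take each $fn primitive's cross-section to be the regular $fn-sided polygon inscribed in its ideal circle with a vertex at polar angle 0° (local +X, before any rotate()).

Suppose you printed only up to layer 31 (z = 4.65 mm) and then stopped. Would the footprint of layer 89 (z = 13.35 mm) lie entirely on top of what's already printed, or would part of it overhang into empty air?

entirely on top

Compare the two slices. At z = 4.65: the cylinder: section is a regular 8-gon, circumradius r=6.5 (area = (8/2)·6.500²·sin(360°/8) = 119.50 mm²); the cube at (10.5, -4) is present — its section is the full 12×18 rectangle (area 216.00 mm²); the cube at (6, -3) is present — its section is the full 15.5×20.5 rectangle (area 317.75 mm²); the r=2.5 cylinder at (14.5, 8.5) gives a regular 8-gon of circumradius 2.5 (constant along its height) (area = (8/2)·2.500²·sin(360°/8) = 17.68 mm²); Taking the union: the regions partially overlap — summed areas 670.93 mm² minus the doubly-counted overlap 205.28 mm² gives 465.65 mm² — area = 465.65 mm². At z = 13.35: the cylinder: section is a regular 8-gon, circumradius r=6.5 (area = (8/2)·6.500²·sin(360°/8) = 119.50 mm²); the cube at (10.5, -4) does not reach this height (z outside [4.5, 13]); the cube at (6, -3) is present — its section is the full 15.5×20.5 rectangle (area 317.75 mm²); the cylinder at (14.5, 8.5) is not intersected at this z (z outside [4, 8]); Combining (union): the regions partially overlap — summed areas 437.25 mm² minus the doubly-counted overlap 0.60 mm² gives 436.65 mm² — area = 436.65 mm². Checking containment: the cross-section at z = 13.35 is a subset of the cross-section at z = 4.65.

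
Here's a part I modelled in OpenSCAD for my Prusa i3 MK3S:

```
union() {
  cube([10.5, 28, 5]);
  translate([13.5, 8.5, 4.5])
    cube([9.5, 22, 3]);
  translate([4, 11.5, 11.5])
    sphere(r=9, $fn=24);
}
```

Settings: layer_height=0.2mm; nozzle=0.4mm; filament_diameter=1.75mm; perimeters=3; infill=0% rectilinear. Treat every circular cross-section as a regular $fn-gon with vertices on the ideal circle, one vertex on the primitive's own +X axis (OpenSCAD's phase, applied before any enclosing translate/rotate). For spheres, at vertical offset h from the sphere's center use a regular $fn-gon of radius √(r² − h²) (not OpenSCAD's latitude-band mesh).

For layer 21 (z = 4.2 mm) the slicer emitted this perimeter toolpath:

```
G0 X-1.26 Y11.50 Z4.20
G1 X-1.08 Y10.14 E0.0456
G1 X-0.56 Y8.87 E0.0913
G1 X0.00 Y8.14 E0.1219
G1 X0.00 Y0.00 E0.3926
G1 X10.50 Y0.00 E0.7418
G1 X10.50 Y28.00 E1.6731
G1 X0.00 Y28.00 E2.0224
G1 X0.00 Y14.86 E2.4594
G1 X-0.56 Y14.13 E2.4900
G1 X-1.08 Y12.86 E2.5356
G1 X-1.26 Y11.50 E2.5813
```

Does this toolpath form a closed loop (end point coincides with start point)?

yes

Start point (G0): (-1.26, 11.50). End point (last G1): the path returns to the start — closed.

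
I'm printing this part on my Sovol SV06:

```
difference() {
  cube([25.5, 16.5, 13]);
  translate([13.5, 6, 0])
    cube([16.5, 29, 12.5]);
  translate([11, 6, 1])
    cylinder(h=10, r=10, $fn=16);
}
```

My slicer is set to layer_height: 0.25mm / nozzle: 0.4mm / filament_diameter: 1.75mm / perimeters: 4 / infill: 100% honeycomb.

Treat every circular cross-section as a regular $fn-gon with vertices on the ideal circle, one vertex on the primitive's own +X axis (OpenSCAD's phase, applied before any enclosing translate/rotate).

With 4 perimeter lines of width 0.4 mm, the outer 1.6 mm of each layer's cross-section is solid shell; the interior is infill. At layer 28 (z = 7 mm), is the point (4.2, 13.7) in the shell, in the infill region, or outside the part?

At z = 7 mm: the 25.5×16.5 cube contributes its full rectangle; the cube at (13.5, 6) (footprint 16.5×29) is included at this height; the cylinder at (11, 6): section is a regular 16-gon, circumradius r=10; Subtracting the remaining from the first: starting from the 25.5×16.5 cube, the 16.5×29 cube at (13.5, 6) partially overlaps it — only the 126.00 mm² overlap (of its 478.50 mm²) is removed, clipping the outline; the r=10 cylinder at (11, 6) partially overlaps it — only the 211.54 mm² overlap (of its 306.15 mm²) is removed, clipping the outline — 2 connected regions. Overall, the cross-section has 2 separate islands. The nearest boundary edge runs (7.17, 15.24)→(3.93, 13.07); distance from the point to it = 0.37 mm. (Shell/infill is judged within the island containing the point — the largest one.) The point is inside the cross-section, 0.37 mm from the nearest boundary — within the 1.6 mm shell band (4 × 0.4).

shell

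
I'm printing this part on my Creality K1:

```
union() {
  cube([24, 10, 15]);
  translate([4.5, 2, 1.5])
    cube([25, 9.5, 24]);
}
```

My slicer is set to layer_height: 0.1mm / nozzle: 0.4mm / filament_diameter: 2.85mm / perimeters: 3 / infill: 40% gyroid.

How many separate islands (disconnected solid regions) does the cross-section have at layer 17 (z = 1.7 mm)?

At z = 1.7 mm: the cube is present — its section is the full 24×10 rectangle; the 25×9.5 cube at (4.5, 2) contributes its full rectangle; Taking the union: the regions partially overlap (shared area 156.00 mm²), so overlapping operands fuse into one piece — 1 connected region. Overall, the cross-section is a single solid region. Island count = 1.

1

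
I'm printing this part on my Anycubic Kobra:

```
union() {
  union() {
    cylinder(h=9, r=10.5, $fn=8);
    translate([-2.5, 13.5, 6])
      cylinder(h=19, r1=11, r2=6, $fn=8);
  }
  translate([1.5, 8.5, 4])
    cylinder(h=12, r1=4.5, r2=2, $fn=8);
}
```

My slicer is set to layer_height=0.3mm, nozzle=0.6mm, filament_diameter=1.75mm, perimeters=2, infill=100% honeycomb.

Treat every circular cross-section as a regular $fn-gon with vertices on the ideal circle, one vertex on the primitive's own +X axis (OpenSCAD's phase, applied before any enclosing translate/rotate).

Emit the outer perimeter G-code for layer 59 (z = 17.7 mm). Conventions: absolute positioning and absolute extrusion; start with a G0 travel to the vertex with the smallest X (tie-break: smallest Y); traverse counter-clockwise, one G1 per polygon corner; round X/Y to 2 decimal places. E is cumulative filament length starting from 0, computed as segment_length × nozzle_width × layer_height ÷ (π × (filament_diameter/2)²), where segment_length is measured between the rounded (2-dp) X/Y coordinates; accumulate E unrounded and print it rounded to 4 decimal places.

G0 X-10.42 Y13.50 Z17.70
G1 X-8.10 Y7.90 E0.4536
G1 X-2.50 Y5.58 E0.9072
G1 X3.10 Y7.90 E1.3609
G1 X5.42 Y13.50 E1.8145
G1 X3.10 Y19.10 E2.2681
G1 X-2.50 Y21.42 E2.7217
G1 X-8.10 Y19.10 E3.1753
G1 X-10.42 Y13.50 E3.6289

At z = 17.7 mm: the cylinder is not intersected at this z (z outside [0, 9]); the cone at (-2.5, 13.5): at t=0.616 of its height the radius interpolates to r₁+(r₂−r₁)t = 7.921, giving a regular 8-gon of that circumradius; Taking the union: only the cone at (-2.5, 13.5) is present, so the union is just that shape — 1 connected region; the cone at (1.5, 8.5) does not reach this height (z outside [4, 16]); Combining (union): only that combined region is present, so the union is just that shape — 1 connected region. The outline is a single polygon with 8 vertices. Extrusion per mm of travel: 0.6 × 0.3 / (π × 0.875²) = 0.074835. Accumulating E over each segment gives final E = 3.6289.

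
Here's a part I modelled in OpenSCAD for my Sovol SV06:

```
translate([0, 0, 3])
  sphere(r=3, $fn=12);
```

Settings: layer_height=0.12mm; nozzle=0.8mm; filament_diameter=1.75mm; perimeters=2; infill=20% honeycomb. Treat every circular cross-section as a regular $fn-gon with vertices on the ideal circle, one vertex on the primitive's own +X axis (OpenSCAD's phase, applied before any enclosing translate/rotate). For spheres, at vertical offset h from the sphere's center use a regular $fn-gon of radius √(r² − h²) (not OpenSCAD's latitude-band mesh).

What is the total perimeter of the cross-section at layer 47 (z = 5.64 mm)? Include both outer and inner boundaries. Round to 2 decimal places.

8.85 mm

At z = 5.64 mm: the sphere: section is a regular 12-gon, circumradius = √(r²−h²) = √(3²−2.64²) = 1.425 (perimeter = 2·12·1.425·sin(180°/12) = 8.85 mm). Overall, the cross-section is a single solid region. Total boundary length (outer) = 8.85 mm.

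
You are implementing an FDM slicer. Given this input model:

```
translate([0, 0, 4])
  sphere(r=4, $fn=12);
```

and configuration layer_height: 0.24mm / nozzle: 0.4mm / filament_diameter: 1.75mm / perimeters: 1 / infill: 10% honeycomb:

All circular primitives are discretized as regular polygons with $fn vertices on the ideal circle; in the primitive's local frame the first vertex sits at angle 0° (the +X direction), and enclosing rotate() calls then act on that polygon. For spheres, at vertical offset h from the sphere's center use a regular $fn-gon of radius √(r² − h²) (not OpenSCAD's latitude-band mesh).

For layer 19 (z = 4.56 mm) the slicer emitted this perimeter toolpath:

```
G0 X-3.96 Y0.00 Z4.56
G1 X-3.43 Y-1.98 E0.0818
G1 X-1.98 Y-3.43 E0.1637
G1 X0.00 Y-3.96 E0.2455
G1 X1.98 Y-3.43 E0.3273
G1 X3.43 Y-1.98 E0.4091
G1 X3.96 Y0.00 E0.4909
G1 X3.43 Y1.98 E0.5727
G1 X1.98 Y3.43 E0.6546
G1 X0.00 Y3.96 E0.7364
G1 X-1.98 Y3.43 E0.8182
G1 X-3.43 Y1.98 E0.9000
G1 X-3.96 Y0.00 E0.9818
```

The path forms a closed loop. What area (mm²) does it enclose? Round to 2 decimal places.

Apply the shoelace formula to the sequence of (X, Y) vertices; enclosed area = 47.05 mm².

47.05 mm²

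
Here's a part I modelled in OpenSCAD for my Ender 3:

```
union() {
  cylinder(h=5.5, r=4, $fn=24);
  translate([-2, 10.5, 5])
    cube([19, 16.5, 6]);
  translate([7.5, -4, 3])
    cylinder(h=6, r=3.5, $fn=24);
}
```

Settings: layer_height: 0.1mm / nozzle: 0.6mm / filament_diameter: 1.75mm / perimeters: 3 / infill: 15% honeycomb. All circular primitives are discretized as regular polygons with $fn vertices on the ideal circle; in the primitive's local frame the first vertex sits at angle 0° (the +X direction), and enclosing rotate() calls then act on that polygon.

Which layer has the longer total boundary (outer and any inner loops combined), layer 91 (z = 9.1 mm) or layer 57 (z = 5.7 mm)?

layer 57 (z = 5.7 mm)

Layer 91 (z = 9.1): the cylinder does not reach this height (z outside [0, 5.5]); the cube at (-2, 10.5) is present — its section is the full 19×16.5 rectangle (perimeter 71.00 mm); the cylinder at (7.5, -4) is absent (z outside [3, 9]); Taking the union: only the 19×16.5 cube at (-2, 10.5) is present, so the union is just that shape — boundary = 71.00 mm. So its perimeter = 71.00 mm. Layer 57 (z = 5.7): the cylinder does not reach this height (z outside [0, 5.5]); the 19×16.5 cube at (-2, 10.5) contributes its full rectangle (perimeter 71.00 mm); the r=3.5 cylinder at (7.5, -4) gives a regular 24-gon of circumradius 3.5 (constant along its height) (perimeter = 2·24·3.500·sin(180°/24) = 21.93 mm); Combining (union): the 2 present regions are separate (no shared area or edge), so areas and boundary lengths simply add and each stays a separate island — boundary = 92.93 mm. So its perimeter = 92.93 mm. Layer 57 is larger (92.93 vs 71.00 mm).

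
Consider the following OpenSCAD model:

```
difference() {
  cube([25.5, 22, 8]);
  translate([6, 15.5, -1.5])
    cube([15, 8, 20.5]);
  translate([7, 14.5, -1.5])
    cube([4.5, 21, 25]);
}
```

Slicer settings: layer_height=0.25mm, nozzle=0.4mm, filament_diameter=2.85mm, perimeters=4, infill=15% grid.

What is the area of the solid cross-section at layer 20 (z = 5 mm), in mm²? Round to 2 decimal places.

At z = 5 mm: the cube (footprint 25.5×22) is included at this height (area 561.00 mm²); the cube at (6, 15.5) (footprint 15×8) is included at this height (area 120.00 mm²); the cube at (7, 14.5) is present — its section is the full 4.5×21 rectangle (area 94.50 mm²); Subtracting the remaining from the first: starting from the 25.5×22 cube (561.00 mm²), the 15×8 cube at (6, 15.5) partially overlaps it — only the 97.50 mm² overlap (of its 120.00 mm²) is removed, clipping the outline; the 4.5×21 cube at (7, 14.5) partially overlaps it — only the 4.50 mm² overlap (of its 94.50 mm²) is removed, clipping the outline — area = 459.00 mm². Overall, the cross-section is a single solid region. Net area = 459.00 mm².

459.00 mm²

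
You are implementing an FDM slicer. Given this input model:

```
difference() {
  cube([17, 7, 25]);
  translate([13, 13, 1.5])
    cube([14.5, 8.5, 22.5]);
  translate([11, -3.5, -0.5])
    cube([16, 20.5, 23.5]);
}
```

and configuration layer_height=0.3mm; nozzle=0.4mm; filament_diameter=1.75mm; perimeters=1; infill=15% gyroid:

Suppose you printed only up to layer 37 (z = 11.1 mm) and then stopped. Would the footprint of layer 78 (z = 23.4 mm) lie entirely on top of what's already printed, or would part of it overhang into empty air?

part overhangs

Compare the two slices. At z = 11.1: the cube (footprint 17×7) is included at this height (area 119.00 mm²); the cube at (13, 13) is present — its section is the full 14.5×8.5 rectangle (area 123.25 mm²); the cube at (11, -3.5) is present — its section is the full 16×20.5 rectangle (area 328.00 mm²); After the difference (first − rest): starting from the 17×7 cube (119.00 mm²), the 14.5×8.5 cube at (13, 13) misses the remaining region (no effect); the 16×20.5 cube at (11, -3.5) partially overlaps it — only the 42.00 mm² overlap (of its 328.00 mm²) is removed, clipping the outline — area = 77.00 mm². At z = 23.4: the cube (footprint 17×7) is included at this height (area 119.00 mm²); the 14.5×8.5 cube at (13, 13) contributes its full rectangle (area 123.25 mm²); the cube at (11, -3.5) does not reach this height (z outside [-0.5, 23]); Subtracting the remaining from the first: starting from the 17×7 cube (119.00 mm²), the 14.5×8.5 cube at (13, 13) misses the remaining region (no effect) — area = 119.00 mm². Checking containment: at z = 23.4 the cross-section extends beyond the z = 11.1 cross-section by about 42.00 mm².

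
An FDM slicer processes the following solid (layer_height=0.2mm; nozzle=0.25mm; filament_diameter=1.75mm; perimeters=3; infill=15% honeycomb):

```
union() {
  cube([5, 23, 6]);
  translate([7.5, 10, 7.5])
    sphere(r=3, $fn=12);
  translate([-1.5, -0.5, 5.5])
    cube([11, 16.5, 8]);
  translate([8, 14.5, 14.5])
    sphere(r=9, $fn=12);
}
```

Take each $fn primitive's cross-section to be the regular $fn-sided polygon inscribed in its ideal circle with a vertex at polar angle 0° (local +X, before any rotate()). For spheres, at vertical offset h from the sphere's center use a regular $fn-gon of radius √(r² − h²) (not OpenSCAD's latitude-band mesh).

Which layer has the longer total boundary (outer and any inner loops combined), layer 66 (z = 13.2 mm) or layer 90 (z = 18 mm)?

layer 66 (z = 13.2 mm)

Layer 66 (z = 13.2): the cube is not intersected at this z (z outside [0, 6]); the sphere at (7.5, 10) is absent (|z−center|=5.700 > r=3); the cube at (-1.5, -0.5) is present — its section is the full 11×16.5 rectangle (perimeter 55.00 mm); the r=9 sphere at (8, 14.5) slices to a regular 12-gon of circumradius 8.906 (√(r²−h²) with h=1.3 from center) (perimeter = 2·12·8.906·sin(180°/12) = 55.32 mm); Combining (union): the regions partially overlap (shared area 87.85 mm²), so the edge portions inside another operand are dropped and the merged outline is re-measured after clipping — boundary = 73.38 mm. So its perimeter = 73.38 mm. Layer 90 (z = 18): the cube is absent (z outside [0, 6]); the sphere at (7.5, 10) is absent (|z−center|=10.500 > r=3); the cube at (-1.5, -0.5) is not intersected at this z (z outside [5.5, 13.5]); the sphere at (8, 14.5): section is a regular 12-gon, circumradius = √(r²−h²) = √(9²−3.5²) = 8.292 (perimeter = 2·12·8.292·sin(180°/12) = 51.50 mm); Merging all regions: only the r=9 sphere at (8, 14.5) is present, so the union is just that shape — boundary = 51.50 mm. So its perimeter = 51.50 mm. Layer 66 is larger (73.38 vs 51.50 mm).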